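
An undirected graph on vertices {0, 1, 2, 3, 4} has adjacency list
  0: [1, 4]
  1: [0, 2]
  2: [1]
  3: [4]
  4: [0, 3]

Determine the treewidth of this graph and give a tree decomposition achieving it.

Treewidth 1.
One such decomposition:
Bags: B1 = {1, 2}  B2 = {0, 1}  B3 = {0, 4}  B4 = {3, 4}
Tree: B1–B2, B2–B3, B3–B4

Every bag has size at most 2, so the width is 2 − 1 = 1 and tw(G) ≤ 1. G has an edge, so its treewidth is at least 1. Hence tw(G) = 1 exactly.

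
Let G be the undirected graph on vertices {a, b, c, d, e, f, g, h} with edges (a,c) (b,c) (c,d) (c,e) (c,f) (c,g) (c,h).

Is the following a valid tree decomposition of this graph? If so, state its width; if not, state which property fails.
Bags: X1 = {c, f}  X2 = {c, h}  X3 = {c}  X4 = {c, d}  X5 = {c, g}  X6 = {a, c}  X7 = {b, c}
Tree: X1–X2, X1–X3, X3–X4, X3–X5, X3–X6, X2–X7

A tree decomposition must satisfy three properties: every vertex lies in some bag; for every edge, both endpoints lie together in some bag; and for every vertex, the bags containing it form a connected subtree. Here vertex e appears in no bag, so the decomposition is invalid.

No — vertex e appears in no bag.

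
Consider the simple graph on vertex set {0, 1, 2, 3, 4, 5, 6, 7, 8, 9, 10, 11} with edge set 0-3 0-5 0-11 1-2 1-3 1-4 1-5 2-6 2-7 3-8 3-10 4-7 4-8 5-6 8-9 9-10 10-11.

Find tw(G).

A width-3 tree decomposition is:
Bags: B1 = {2, 5, 6, 7}  B2 = {1, 2, 5, 7}  B3 = {1, 4, 5, 7}  B4 = {0, 1, 4, 5}  B5 = {0, 1, 3, 4}  B6 = {0, 3, 4, 8}  B7 = {0, 3, 8, 11}  B8 = {3, 8, 10, 11}  B9 = {8, 9, 10, 11}
Tree: B1–B2, B2–B3, B3–B4, B4–B5, B5–B6, B6–B7, B7–B8, B8–B9
The largest bag has 4 vertices, giving width 3; this decomposition certifies tw(G) ≤ 3. For the lower bound: the 4 vertex sets {2,6,7}, {5}, {1}, {0,3,4,8} are disjoint, each induces a connected subgraph, and every pair is joined by at least one edge of G. Contracting each set to a single vertex therefore yields K_{4} as a minor, and since treewidth is minor-monotone, tw(G) ≥ tw(K_{4}) = 3. Therefore the treewidth is 3.

3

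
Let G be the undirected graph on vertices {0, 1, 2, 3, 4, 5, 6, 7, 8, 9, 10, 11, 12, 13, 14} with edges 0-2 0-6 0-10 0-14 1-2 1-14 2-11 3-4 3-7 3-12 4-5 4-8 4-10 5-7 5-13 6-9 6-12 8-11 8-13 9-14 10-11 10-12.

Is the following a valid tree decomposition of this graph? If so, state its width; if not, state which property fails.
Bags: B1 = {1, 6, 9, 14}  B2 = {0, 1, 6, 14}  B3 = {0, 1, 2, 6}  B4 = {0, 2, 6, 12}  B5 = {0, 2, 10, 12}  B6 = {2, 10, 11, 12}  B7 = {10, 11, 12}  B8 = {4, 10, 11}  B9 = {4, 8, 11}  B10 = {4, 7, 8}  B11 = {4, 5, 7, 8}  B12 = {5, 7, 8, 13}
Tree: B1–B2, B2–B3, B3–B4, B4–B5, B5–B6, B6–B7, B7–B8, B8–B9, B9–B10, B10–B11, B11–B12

No — vertex 3 appears in no bag.

A tree decomposition must satisfy three properties: every vertex lies in some bag; for every edge, both endpoints lie together in some bag; and for every vertex, the bags containing it form a connected subtree. Here vertex 3 appears in no bag, so the decomposition is invalid.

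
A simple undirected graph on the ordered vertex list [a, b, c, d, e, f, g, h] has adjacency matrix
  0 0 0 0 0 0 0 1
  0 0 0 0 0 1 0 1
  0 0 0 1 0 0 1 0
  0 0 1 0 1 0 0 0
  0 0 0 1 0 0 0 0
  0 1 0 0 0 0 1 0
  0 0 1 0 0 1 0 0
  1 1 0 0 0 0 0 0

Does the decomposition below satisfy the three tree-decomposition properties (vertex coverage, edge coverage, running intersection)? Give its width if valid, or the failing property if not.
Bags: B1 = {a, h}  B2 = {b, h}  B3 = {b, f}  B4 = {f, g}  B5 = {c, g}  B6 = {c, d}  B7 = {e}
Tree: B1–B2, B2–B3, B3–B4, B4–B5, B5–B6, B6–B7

A tree decomposition must satisfy three properties: every vertex lies in some bag; for every edge, both endpoints lie together in some bag; and for every vertex, the bags containing it form a connected subtree. Here edge (d,e) lies in no bag, so the decomposition is invalid.

No — edge (d,e) lies in no bag.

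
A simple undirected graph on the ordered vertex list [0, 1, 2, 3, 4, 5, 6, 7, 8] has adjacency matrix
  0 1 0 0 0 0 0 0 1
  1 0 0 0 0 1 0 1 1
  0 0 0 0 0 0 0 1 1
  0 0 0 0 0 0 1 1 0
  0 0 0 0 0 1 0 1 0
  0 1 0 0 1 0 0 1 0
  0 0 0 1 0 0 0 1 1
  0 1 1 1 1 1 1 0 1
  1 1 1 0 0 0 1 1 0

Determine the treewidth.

A width-2 tree decomposition is:
Bags: B1 = {0, 1, 8}  B2 = {1, 7, 8}  B3 = {1, 5, 7}  B4 = {4, 5, 7}  B5 = {2, 7, 8}  B6 = {6, 7, 8}  B7 = {3, 6, 7}
Tree: B1–B2, B2–B3, B3–B4, B2–B5, B5–B6, B6–B7
Every bag has size at most 3, so the width is 3 − 1 = 2 and tw(G) ≤ 2. Conversely, {0, 1, 8} is a clique of size 3, and the vertices of any clique must share a bag in every tree decomposition; so some bag has ≥ 3 vertices and tw(G) ≥ 2. Combining the bounds, tw(G) = 2.

2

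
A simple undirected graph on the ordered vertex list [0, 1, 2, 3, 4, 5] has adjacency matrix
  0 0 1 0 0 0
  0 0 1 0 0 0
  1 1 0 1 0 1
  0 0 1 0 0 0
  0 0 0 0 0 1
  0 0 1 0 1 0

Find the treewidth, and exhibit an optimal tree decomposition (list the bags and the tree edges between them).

Each bag holds 2 vertices, so the decomposition has width 1, which upper-bounds the treewidth. Since G has at least one edge (e.g. 2–5), it is not an edgeless graph, so tw(G) ≥ 1. The upper and lower bounds meet at 1, so that is the treewidth.

Treewidth 1.
One such decomposition:
Bags: B1 = {2, 5}  B2 = {4, 5}  B3 = {2, 3}  B4 = {1, 2}  B5 = {0, 2}
Tree: B1–B2, B1–B3, B1–B4, B4–B5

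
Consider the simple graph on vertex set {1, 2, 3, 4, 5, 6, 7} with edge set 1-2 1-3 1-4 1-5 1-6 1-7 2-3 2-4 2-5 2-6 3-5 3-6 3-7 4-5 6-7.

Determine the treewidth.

3

A width-3 tree decomposition is:
Bags: B1 = {1, 2, 3, 5}  B2 = {1, 2, 3, 6}  B3 = {1, 3, 6, 7}  B4 = {1, 2, 4, 5}
Tree: B1–B2, B2–B3, B1–B4
Every bag has size at most 4, so the width is 4 − 1 = 3 and tw(G) ≤ 3. For the lower bound, the 4 vertices {1, 2, 3, 5} are pairwise adjacent, and any tree decomposition puts a clique entirely inside one bag — forcing width ≥ 3. Therefore the treewidth is 3.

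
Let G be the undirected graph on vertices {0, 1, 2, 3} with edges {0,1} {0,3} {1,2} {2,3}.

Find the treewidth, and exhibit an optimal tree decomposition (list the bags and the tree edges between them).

Treewidth 2.
Bags: B1 = {0, 1, 2}  B2 = {0, 2, 3}
Tree: B1–B2

The largest bag has 3 vertices, giving width 2; this decomposition certifies tw(G) ≤ 2. The edges 0–1–2–3–0 form a cycle, so G is not a tree and its treewidth is at least 2. Hence tw(G) = 2 exactly.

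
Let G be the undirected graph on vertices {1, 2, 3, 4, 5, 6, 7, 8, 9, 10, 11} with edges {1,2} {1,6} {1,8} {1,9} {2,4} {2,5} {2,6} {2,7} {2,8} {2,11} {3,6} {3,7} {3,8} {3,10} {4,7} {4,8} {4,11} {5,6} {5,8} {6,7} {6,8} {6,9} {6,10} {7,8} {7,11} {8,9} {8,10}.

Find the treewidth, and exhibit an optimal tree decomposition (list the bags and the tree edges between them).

The largest bag has 4 vertices, giving width 3; this decomposition certifies tw(G) ≤ 3. Conversely, {2, 4, 7, 8} is a clique of size 4, and the vertices of any clique must share a bag in every tree decomposition; so some bag has ≥ 4 vertices and tw(G) ≥ 3. The upper and lower bounds meet at 3, so that is the treewidth.

Treewidth 3.
One such decomposition:
Bags: B1 = {2, 6, 7, 8}  B2 = {3, 6, 7, 8}  B3 = {3, 6, 8, 10}  B4 = {2, 4, 7, 8}  B5 = {1, 2, 6, 8}  B6 = {1, 6, 8, 9}  B7 = {2, 5, 6, 8}  B8 = {2, 4, 7, 11}
Tree: B1–B2, B2–B3, B1–B4, B1–B5, B5–B6, B1–B7, B4–B8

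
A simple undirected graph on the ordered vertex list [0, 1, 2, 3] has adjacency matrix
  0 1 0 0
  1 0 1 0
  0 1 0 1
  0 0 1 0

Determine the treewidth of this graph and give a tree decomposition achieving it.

Each bag holds 2 vertices, so the decomposition has width 1, which upper-bounds the treewidth. Since G has at least one edge (e.g. 3–2), it is not an edgeless graph, so tw(G) ≥ 1. Hence tw(G) = 1 exactly.

Treewidth 1.
Bags: B1 = {2, 3}  B2 = {1, 2}  B3 = {0, 1}
Tree: B1–B2, B2–B3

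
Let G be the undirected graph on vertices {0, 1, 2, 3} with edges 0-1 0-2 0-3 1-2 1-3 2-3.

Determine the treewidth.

A width-3 tree decomposition is:
Bags: B1 = {0, 1, 2, 3}
Tree: (single bag)
A single bag containing all 4 vertices is trivially a valid decomposition of width 3. On the other hand G contains the 4-clique {0, 1, 2, 3}. A clique must lie in a single bag of any decomposition, so no decomposition can have width below 3. Therefore the treewidth is 3.

3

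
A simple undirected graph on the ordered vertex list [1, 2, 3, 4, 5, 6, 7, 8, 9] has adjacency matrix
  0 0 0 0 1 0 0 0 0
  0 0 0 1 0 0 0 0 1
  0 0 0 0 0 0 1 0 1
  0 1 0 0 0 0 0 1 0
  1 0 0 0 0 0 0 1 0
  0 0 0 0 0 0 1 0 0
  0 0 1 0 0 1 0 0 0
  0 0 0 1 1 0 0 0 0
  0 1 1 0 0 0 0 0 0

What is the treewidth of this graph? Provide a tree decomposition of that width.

Treewidth 1.
One optimal decomposition is:
Bags: B1 = {1, 5}  B2 = {5, 8}  B3 = {4, 8}  B4 = {2, 4}  B5 = {2, 9}  B6 = {3, 9}  B7 = {3, 7}  B8 = {6, 7}
Tree: B1–B2, B2–B3, B3–B4, B4–B5, B5–B6, B6–B7, B7–B8

The largest bag has 2 vertices, giving width 1; this decomposition certifies tw(G) ≤ 1. Since G has at least one edge (e.g. 1–5), it is not an edgeless graph, so tw(G) ≥ 1. Combining the bounds, tw(G) = 1.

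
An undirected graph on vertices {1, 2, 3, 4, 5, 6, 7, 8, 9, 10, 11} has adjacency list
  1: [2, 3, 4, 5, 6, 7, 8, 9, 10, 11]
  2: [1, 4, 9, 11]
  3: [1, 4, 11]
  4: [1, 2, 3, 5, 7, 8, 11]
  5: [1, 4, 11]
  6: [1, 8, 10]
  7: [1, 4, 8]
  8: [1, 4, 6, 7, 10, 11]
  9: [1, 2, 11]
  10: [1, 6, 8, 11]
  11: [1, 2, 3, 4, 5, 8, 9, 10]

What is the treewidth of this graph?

A width-3 tree decomposition is:
Bags: B1 = {1, 4, 8, 11}  B2 = {1, 3, 4, 11}  B3 = {1, 8, 10, 11}  B4 = {1, 4, 7, 8}  B5 = {1, 6, 8, 10}  B6 = {1, 2, 4, 11}  B7 = {1, 2, 9, 11}  B8 = {1, 4, 5, 11}
Tree: B1–B2, B1–B3, B1–B4, B3–B5, B2–B6, B6–B7, B2–B8
The largest bag has 4 vertices, giving width 3; this decomposition certifies tw(G) ≤ 3. Conversely, {1, 2, 9, 11} is a clique of size 4, and the vertices of any clique must share a bag in every tree decomposition; so some bag has ≥ 4 vertices and tw(G) ≥ 3. The upper and lower bounds meet at 3, so that is the treewidth.

3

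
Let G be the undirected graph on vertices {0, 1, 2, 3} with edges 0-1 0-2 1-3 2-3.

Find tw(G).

A width-2 tree decomposition is:
Bags: B1 = {1, 2, 3}  B2 = {0, 1, 2}
Tree: B1–B2
Every bag has size at most 3, so the width is 3 − 1 = 2 and tw(G) ≤ 2. For the lower bound, G contains the cycle 2–3–1–0–2, so G is not a forest; only forests have treewidth ≤ 1, hence tw(G) ≥ 2. Combining the bounds, tw(G) = 2.

2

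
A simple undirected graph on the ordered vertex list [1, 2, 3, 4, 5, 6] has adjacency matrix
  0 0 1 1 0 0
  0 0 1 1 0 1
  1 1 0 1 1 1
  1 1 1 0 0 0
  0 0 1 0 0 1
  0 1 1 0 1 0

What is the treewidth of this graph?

2

A width-2 tree decomposition is:
Bags: B1 = {2, 3, 6}  B2 = {3, 5, 6}  B3 = {2, 3, 4}  B4 = {1, 3, 4}
Tree: B1–B2, B1–B3, B3–B4
Every bag has size at most 3, so the width is 3 − 1 = 2 and tw(G) ≤ 2. Conversely, {1, 3, 4} is a clique of size 3, and the vertices of any clique must share a bag in every tree decomposition; so some bag has ≥ 3 vertices and tw(G) ≥ 2. Therefore the treewidth is 2.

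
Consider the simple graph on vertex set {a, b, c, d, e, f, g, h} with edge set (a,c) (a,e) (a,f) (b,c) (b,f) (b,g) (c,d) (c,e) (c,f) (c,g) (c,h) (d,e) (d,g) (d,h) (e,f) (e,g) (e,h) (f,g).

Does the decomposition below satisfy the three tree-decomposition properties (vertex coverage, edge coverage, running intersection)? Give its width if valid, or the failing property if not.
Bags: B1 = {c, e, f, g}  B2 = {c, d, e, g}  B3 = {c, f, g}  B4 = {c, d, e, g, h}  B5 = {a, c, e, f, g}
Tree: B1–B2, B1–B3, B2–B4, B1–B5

A tree decomposition must satisfy three properties: every vertex lies in some bag; for every edge, both endpoints lie together in some bag; and for every vertex, the bags containing it form a connected subtree. Here vertex b appears in no bag, so the decomposition is invalid.

No — vertex b appears in no bag.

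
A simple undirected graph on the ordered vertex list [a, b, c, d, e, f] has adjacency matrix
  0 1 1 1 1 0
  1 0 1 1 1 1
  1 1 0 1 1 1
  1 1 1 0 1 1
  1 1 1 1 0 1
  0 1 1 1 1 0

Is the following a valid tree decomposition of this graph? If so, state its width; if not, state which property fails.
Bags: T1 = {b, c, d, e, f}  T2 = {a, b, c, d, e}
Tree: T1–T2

Yes; width 4.

Vertex coverage: the bags together contain {a, b, c, d, e, f}, the full vertex set. Edge coverage: each edge of G has both endpoints in at least one bag. Running intersection: for every vertex, the bags containing it form a connected subtree. All three properties hold, so this is a valid tree decomposition of width max|bag| − 1 = 4, and hence tw(G) ≤ 4.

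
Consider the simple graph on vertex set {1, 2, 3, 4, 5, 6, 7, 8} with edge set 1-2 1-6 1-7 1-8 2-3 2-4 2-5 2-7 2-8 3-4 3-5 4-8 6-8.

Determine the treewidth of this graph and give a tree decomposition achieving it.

Each bag holds 3 vertices, so the decomposition has width 2, which upper-bounds the treewidth. On the other hand G contains the 3-clique {1, 2, 8}. A clique must lie in a single bag of any decomposition, so no decomposition can have width below 2. The upper and lower bounds meet at 2, so that is the treewidth.

Treewidth 2.
One such decomposition:
Bags: B1 = {2, 4, 8}  B2 = {1, 2, 8}  B3 = {2, 3, 4}  B4 = {1, 2, 7}  B5 = {1, 6, 8}  B6 = {2, 3, 5}
Tree: B1–B2, B1–B3, B2–B4, B2–B5, B3–B6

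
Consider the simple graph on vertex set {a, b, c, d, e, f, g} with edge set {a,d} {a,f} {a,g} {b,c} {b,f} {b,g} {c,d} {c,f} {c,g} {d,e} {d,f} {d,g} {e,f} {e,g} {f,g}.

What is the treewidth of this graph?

3

A width-3 tree decomposition is:
Bags: B1 = {c, d, f, g}  B2 = {b, c, f, g}  B3 = {a, d, f, g}  B4 = {d, e, f, g}
Tree: B1–B2, B1–B3, B3–B4
Each bag holds 4 vertices, so the decomposition has width 3, which upper-bounds the treewidth. For the lower bound, the 4 vertices {d, e, f, g} are pairwise adjacent, and any tree decomposition puts a clique entirely inside one bag — forcing width ≥ 3. Hence tw(G) = 3 exactly.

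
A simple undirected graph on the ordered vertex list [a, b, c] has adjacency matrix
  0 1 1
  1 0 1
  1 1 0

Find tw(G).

A width-2 tree decomposition is:
Bags: B1 = {a, b, c}
Tree: (single bag)
A single bag containing all 3 vertices is trivially a valid decomposition of width 2. On the other hand G contains the 3-clique {a, b, c}. A clique must lie in a single bag of any decomposition, so no decomposition can have width below 2. The upper and lower bounds meet at 2, so that is the treewidth.

2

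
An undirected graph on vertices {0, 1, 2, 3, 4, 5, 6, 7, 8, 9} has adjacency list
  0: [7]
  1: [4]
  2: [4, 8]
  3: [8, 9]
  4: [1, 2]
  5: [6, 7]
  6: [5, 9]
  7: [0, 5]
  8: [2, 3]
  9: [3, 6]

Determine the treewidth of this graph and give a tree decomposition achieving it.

Each bag holds 2 vertices, so the decomposition has width 1, which upper-bounds the treewidth. Any graph with an edge has treewidth ≥ 1, and G has the edge 0–7. The upper and lower bounds meet at 1, so that is the treewidth.

Treewidth 1.
One such decomposition:
Bags: B1 = {0, 7}  B2 = {5, 7}  B3 = {5, 6}  B4 = {6, 9}  B5 = {3, 9}  B6 = {3, 8}  B7 = {2, 8}  B8 = {2, 4}  B9 = {1, 4}
Tree: B1–B2, B2–B3, B3–B4, B4–B5, B5–B6, B6–B7, B7–B8, B8–B9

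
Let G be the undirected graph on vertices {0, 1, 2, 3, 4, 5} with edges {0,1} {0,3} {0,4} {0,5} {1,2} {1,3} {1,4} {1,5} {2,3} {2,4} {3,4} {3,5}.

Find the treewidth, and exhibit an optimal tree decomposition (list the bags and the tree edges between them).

Treewidth 3.
One such decomposition:
Bags: B1 = {0, 1, 3, 4}  B2 = {1, 2, 3, 4}  B3 = {0, 1, 3, 5}
Tree: B1–B2, B1–B3

The largest bag has 4 vertices, giving width 3; this decomposition certifies tw(G) ≤ 3. For the lower bound, the 4 vertices {0, 1, 3, 4} are pairwise adjacent, and any tree decomposition puts a clique entirely inside one bag — forcing width ≥ 3. The upper and lower bounds meet at 3, so that is the treewidth.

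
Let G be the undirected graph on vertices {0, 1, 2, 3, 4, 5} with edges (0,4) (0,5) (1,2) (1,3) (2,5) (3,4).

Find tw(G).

A width-2 tree decomposition is:
Bags: B1 = {1, 2, 5}  B2 = {0, 1, 5}  B3 = {0, 1, 4}  B4 = {1, 3, 4}
Tree: B1–B2, B2–B3, B3–B4
Every bag has size at most 3, so the width is 3 − 1 = 2 and tw(G) ≤ 2. The edges 1–2–5–0–4–3–1 form a cycle, so G is not a tree and its treewidth is at least 2. Therefore the treewidth is 2.

2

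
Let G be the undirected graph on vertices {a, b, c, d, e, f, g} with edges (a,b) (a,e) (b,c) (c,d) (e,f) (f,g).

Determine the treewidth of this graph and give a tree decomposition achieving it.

Every bag has size at most 2, so the width is 2 − 1 = 1 and tw(G) ≤ 1. Since G has at least one edge (e.g. g–f), it is not an edgeless graph, so tw(G) ≥ 1. Hence tw(G) = 1 exactly.

Treewidth 1.
Bags: B1 = {f, g}  B2 = {e, f}  B3 = {a, e}  B4 = {a, b}  B5 = {b, c}  B6 = {c, d}
Tree: B1–B2, B2–B3, B3–B4, B4–B5, B5–B6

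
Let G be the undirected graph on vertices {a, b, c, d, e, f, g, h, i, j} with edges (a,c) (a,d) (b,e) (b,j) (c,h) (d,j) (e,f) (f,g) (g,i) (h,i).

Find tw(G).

2

A width-2 tree decomposition is:
Bags: B1 = {e, f, g}  B2 = {b, e, g}  B3 = {b, g, j}  B4 = {d, g, j}  B5 = {a, d, g}  B6 = {a, c, g}  B7 = {c, g, h}  B8 = {g, h, i}
Tree: B1–B2, B2–B3, B3–B4, B4–B5, B5–B6, B6–B7, B7–B8
Each bag holds 3 vertices, so the decomposition has width 2, which upper-bounds the treewidth. For the lower bound, G contains the cycle g–f–e–b–j–d–a–c–h–i–g, so G is not a forest; only forests have treewidth ≤ 1, hence tw(G) ≥ 2. Combining the bounds, tw(G) = 2.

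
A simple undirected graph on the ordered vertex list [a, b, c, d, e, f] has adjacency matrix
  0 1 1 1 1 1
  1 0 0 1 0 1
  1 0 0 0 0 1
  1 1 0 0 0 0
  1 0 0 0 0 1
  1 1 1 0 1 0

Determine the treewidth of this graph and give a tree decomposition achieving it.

Treewidth 2.
Bags: B1 = {a, b, f}  B2 = {a, e, f}  B3 = {a, c, f}  B4 = {a, b, d}
Tree: B1–B2, B1–B3, B1–B4

Every bag has size at most 3, so the width is 3 − 1 = 2 and tw(G) ≤ 2. On the other hand G contains the 3-clique {a, b, d}. A clique must lie in a single bag of any decomposition, so no decomposition can have width below 2. Combining the bounds, tw(G) = 2.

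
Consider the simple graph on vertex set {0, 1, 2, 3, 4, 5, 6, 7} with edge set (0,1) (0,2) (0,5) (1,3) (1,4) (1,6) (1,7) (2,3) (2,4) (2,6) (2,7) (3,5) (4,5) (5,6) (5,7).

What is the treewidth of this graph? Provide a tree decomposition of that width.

Treewidth 3.
One optimal decomposition is:
Bags: B1 = {1, 2, 3, 5}  B2 = {1, 2, 5, 7}  B3 = {0, 1, 2, 5}  B4 = {1, 2, 4, 5}  B5 = {1, 2, 5, 6}
Tree: B1–B2, B2–B3, B3–B4, B4–B5

Every bag has size at most 4, so the width is 4 − 1 = 3 and tw(G) ≤ 3. For the lower bound: the 4 vertex sets {3,5}, {2,7}, {1}, {0} are disjoint, each induces a connected subgraph, and every pair is joined by at least one edge of G. Contracting each set to a single vertex therefore yields K_{4} as a minor, and since treewidth is minor-monotone, tw(G) ≥ tw(K_{4}) = 3. Hence tw(G) = 3 exactly.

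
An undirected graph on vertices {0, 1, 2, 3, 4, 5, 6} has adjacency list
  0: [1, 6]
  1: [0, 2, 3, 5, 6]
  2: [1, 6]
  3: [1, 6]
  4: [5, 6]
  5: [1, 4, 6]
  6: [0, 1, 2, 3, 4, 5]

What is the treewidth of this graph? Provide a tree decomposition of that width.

Treewidth 2.
One such decomposition:
Bags: B1 = {0, 1, 6}  B2 = {1, 5, 6}  B3 = {4, 5, 6}  B4 = {1, 3, 6}  B5 = {1, 2, 6}
Tree: B1–B2, B2–B3, B1–B4, B1–B5

The largest bag has 3 vertices, giving width 2; this decomposition certifies tw(G) ≤ 2. Conversely, {0, 1, 6} is a clique of size 3, and the vertices of any clique must share a bag in every tree decomposition; so some bag has ≥ 3 vertices and tw(G) ≥ 2. Therefore the treewidth is 2.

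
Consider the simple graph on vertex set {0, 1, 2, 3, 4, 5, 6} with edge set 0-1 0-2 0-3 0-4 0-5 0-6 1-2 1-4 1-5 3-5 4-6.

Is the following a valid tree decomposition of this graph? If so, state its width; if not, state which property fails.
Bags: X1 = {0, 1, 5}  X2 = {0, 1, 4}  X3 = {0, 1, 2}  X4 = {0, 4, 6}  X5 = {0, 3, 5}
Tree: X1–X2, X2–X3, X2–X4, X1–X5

Checking the three conditions: (i) the bags cover all of {0, 1, 2, 3, 4, 5, 6}; (ii) for each edge, some bag contains both endpoints; (iii) the bags containing any fixed vertex form a subtree. All hold, so the decomposition is valid with width 3 − 1 = 2.

Yes; width 2.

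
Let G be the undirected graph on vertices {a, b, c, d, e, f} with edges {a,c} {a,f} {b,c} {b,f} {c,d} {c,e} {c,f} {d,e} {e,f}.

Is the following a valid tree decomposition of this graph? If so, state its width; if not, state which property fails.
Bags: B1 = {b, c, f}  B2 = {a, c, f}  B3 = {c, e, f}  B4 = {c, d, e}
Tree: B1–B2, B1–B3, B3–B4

Yes; width 2.

Every vertex of G appears in some bag (union = {a, b, c, d, e, f}); every edge is covered by a bag; and for each vertex v the set of bags containing v is connected in the bag tree. The decomposition is therefore valid. The largest bag has 3 vertices, so the width is 2.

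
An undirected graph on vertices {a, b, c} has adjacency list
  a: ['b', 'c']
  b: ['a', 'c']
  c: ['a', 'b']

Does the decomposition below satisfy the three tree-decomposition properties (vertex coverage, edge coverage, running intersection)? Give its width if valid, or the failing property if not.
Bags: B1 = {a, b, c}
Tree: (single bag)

Checking the three conditions: (i) the bags cover all of {a, b, c}; (ii) for each edge, some bag contains both endpoints; (iii) the bags containing any fixed vertex form a subtree. All hold, so the decomposition is valid with width 3 − 1 = 2.

Yes; width 2.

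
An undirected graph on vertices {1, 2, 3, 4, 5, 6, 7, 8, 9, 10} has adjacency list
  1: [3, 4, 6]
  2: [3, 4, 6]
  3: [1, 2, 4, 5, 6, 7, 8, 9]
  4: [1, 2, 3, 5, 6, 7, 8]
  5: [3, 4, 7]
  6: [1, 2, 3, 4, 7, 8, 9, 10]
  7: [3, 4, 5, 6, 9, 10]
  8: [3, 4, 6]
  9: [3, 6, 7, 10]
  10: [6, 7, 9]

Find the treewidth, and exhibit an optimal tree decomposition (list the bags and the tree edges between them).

Each bag holds 4 vertices, so the decomposition has width 3, which upper-bounds the treewidth. Conversely, {6, 7, 9, 10} is a clique of size 4, and the vertices of any clique must share a bag in every tree decomposition; so some bag has ≥ 4 vertices and tw(G) ≥ 3. The upper and lower bounds meet at 3, so that is the treewidth.

Treewidth 3.
Bags: B1 = {1, 3, 4, 6}  B2 = {3, 4, 6, 7}  B3 = {3, 6, 7, 9}  B4 = {3, 4, 6, 8}  B5 = {3, 4, 5, 7}  B6 = {6, 7, 9, 10}  B7 = {2, 3, 4, 6}
Tree: B1–B2, B2–B3, B2–B4, B2–B5, B3–B6, B1–B7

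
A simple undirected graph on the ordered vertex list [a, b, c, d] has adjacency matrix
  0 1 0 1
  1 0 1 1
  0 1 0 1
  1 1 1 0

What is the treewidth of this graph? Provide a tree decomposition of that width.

Treewidth 2.
One such decomposition:
Bags: B1 = {b, c, d}  B2 = {a, b, d}
Tree: B1–B2

Each bag holds 3 vertices, so the decomposition has width 2, which upper-bounds the treewidth. For the lower bound, the 3 vertices {b, c, d} are pairwise adjacent, and any tree decomposition puts a clique entirely inside one bag — forcing width ≥ 2. Combining the bounds, tw(G) = 2.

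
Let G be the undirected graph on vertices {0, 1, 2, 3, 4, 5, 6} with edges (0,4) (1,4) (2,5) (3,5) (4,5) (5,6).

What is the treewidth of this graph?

1

A width-1 tree decomposition is:
Bags: B1 = {4, 5}  B2 = {2, 5}  B3 = {3, 5}  B4 = {5, 6}  B5 = {1, 4}  B6 = {0, 4}
Tree: B1–B2, B1–B3, B3–B4, B1–B5, B1–B6
Each bag holds 2 vertices, so the decomposition has width 1, which upper-bounds the treewidth. Since G has at least one edge (e.g. 5–4), it is not an edgeless graph, so tw(G) ≥ 1. Therefore the treewidth is 1.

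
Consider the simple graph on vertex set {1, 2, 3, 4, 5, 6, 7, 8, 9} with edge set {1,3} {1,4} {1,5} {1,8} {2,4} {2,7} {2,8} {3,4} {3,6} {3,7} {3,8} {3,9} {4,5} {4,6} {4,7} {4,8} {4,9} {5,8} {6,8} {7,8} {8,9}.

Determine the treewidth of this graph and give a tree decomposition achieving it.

The largest bag has 4 vertices, giving width 3; this decomposition certifies tw(G) ≤ 3. Conversely, {2, 4, 7, 8} is a clique of size 4, and the vertices of any clique must share a bag in every tree decomposition; so some bag has ≥ 4 vertices and tw(G) ≥ 3. The upper and lower bounds meet at 3, so that is the treewidth.

Treewidth 3.
Bags: B1 = {3, 4, 7, 8}  B2 = {3, 4, 8, 9}  B3 = {1, 3, 4, 8}  B4 = {3, 4, 6, 8}  B5 = {1, 4, 5, 8}  B6 = {2, 4, 7, 8}
Tree: B1–B2, B1–B3, B3–B4, B3–B5, B1–B6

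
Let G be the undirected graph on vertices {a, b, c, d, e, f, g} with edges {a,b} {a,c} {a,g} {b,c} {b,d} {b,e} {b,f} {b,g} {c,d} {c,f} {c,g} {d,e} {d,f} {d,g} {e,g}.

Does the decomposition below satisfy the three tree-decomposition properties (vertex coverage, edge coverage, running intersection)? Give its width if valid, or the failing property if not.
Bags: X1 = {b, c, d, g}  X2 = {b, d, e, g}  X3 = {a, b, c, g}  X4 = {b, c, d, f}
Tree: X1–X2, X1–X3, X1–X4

Yes; width 3.

Every vertex of G appears in some bag (union = {a, b, c, d, e, f, g}); every edge is covered by a bag; and for each vertex v the set of bags containing v is connected in the bag tree. The decomposition is therefore valid. The largest bag has 4 vertices, so the width is 3.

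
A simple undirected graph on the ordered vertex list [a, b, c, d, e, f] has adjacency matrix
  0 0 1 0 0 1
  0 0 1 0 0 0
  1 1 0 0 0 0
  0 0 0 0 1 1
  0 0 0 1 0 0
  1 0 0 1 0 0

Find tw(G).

A width-1 tree decomposition is:
Bags: B1 = {b, c}  B2 = {a, c}  B3 = {a, f}  B4 = {d, f}  B5 = {d, e}
Tree: B1–B2, B2–B3, B3–B4, B4–B5
Every bag has size at most 2, so the width is 2 − 1 = 1 and tw(G) ≤ 1. G has an edge, so its treewidth is at least 1. Combining the bounds, tw(G) = 1.

1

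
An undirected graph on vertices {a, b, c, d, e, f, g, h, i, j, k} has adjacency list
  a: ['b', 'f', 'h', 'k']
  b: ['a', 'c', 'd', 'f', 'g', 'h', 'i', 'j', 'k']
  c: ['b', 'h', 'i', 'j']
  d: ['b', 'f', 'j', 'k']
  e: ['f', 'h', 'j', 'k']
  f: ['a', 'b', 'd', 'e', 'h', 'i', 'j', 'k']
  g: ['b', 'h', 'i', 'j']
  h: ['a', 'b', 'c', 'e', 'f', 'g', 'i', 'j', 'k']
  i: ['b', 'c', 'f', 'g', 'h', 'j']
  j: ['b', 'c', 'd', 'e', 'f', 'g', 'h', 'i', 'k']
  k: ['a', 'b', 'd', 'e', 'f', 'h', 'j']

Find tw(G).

4

A width-4 tree decomposition is:
Bags: B1 = {b, f, h, j, k}  B2 = {e, f, h, j, k}  B3 = {b, f, h, i, j}  B4 = {b, c, h, i, j}  B5 = {a, b, f, h, k}  B6 = {b, d, f, j, k}  B7 = {b, g, h, i, j}
Tree: B1–B2, B1–B3, B3–B4, B1–B5, B1–B6, B3–B7
Every bag has size at most 5, so the width is 5 − 1 = 4 and tw(G) ≤ 4. Conversely, {b, d, f, j, k} is a clique of size 5, and the vertices of any clique must share a bag in every tree decomposition; so some bag has ≥ 5 vertices and tw(G) ≥ 4. Therefore the treewidth is 4.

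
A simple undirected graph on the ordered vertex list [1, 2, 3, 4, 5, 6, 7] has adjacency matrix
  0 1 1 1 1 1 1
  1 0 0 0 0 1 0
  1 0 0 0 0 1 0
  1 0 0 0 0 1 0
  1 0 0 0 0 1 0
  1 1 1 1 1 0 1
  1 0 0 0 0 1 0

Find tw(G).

2

A width-2 tree decomposition is:
Bags: B1 = {1, 6, 7}  B2 = {1, 4, 6}  B3 = {1, 5, 6}  B4 = {1, 3, 6}  B5 = {1, 2, 6}
Tree: B1–B2, B1–B3, B1–B4, B2–B5
Every bag has size at most 3, so the width is 3 − 1 = 2 and tw(G) ≤ 2. On the other hand G contains the 3-clique {1, 2, 6}. A clique must lie in a single bag of any decomposition, so no decomposition can have width below 2. The upper and lower bounds meet at 2, so that is the treewidth.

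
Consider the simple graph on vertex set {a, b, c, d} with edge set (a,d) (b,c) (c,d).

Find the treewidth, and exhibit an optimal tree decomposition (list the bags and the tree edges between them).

The largest bag has 2 vertices, giving width 1; this decomposition certifies tw(G) ≤ 1. Any graph with an edge has treewidth ≥ 1, and G has the edge b–c. Therefore the treewidth is 1.

Treewidth 1.
One optimal decomposition is:
Bags: B1 = {b, c}  B2 = {c, d}  B3 = {a, d}
Tree: B1–B2, B2–B3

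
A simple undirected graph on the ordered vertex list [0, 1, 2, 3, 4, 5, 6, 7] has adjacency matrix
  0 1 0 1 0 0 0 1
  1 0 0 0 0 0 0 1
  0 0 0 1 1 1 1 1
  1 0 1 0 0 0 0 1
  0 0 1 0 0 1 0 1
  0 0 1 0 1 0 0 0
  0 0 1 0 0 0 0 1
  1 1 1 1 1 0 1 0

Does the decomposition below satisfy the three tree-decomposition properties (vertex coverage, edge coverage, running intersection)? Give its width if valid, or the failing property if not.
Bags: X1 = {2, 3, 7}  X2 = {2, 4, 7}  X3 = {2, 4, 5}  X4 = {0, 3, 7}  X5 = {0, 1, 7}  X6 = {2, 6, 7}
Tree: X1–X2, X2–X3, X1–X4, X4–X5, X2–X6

Vertex coverage: the bags together contain {0, 1, 2, 3, 4, 5, 6, 7}, the full vertex set. Edge coverage: each edge of G has both endpoints in at least one bag. Running intersection: for every vertex, the bags containing it form a connected subtree. All three properties hold, so this is a valid tree decomposition of width max|bag| − 1 = 2, and hence tw(G) ≤ 2.

Yes; width 2.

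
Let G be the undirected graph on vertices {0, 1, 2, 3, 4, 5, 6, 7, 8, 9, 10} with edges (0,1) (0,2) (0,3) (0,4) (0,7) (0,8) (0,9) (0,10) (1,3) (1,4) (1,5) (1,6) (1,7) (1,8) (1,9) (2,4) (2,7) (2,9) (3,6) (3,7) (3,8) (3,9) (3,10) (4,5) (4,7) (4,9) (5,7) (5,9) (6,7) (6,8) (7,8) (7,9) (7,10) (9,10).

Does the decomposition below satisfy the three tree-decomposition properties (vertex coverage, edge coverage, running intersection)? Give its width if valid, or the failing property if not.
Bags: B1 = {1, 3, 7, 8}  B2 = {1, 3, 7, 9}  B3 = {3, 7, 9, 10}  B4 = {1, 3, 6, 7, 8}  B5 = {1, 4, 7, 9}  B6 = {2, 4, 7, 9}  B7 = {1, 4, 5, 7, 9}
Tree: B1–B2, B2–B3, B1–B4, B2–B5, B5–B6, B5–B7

A tree decomposition must satisfy three properties: every vertex lies in some bag; for every edge, both endpoints lie together in some bag; and for every vertex, the bags containing it form a connected subtree. Here vertex 0 appears in no bag, so the decomposition is invalid.

No — vertex 0 appears in no bag.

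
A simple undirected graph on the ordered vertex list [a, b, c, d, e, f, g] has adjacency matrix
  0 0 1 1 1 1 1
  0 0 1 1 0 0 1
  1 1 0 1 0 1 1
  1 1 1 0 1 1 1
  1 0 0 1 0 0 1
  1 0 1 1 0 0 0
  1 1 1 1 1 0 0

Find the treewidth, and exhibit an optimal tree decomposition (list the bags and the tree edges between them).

Treewidth 3.
One optimal decomposition is:
Bags: B1 = {b, c, d, g}  B2 = {a, c, d, g}  B3 = {a, d, e, g}  B4 = {a, c, d, f}
Tree: B1–B2, B2–B3, B2–B4

Each bag holds 4 vertices, so the decomposition has width 3, which upper-bounds the treewidth. For the lower bound, the 4 vertices {a, d, e, g} are pairwise adjacent, and any tree decomposition puts a clique entirely inside one bag — forcing width ≥ 3. Therefore the treewidth is 3.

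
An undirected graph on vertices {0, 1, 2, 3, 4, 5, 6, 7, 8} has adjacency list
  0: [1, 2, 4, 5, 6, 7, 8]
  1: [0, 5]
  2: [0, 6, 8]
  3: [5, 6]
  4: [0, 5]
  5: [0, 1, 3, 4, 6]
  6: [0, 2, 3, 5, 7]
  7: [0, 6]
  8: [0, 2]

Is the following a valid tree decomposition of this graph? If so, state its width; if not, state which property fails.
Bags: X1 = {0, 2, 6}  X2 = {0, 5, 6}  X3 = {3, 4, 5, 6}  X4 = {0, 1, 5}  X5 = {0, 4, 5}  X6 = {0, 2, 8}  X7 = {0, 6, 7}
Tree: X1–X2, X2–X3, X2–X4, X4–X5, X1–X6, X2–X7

No — bags containing vertex 4 are not connected in the tree.

A tree decomposition must satisfy three properties: every vertex lies in some bag; for every edge, both endpoints lie together in some bag; and for every vertex, the bags containing it form a connected subtree. Here bags containing vertex 4 are not connected in the tree, so the decomposition is invalid.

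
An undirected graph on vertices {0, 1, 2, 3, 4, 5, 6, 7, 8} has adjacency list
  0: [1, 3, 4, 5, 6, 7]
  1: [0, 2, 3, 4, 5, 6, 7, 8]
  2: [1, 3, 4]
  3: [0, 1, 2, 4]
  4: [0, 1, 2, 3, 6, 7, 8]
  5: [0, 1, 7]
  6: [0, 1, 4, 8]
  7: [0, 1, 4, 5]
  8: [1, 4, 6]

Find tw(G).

A width-3 tree decomposition is:
Bags: B1 = {0, 1, 4, 7}  B2 = {0, 1, 4, 6}  B3 = {0, 1, 3, 4}  B4 = {1, 4, 6, 8}  B5 = {1, 2, 3, 4}  B6 = {0, 1, 5, 7}
Tree: B1–B2, B1–B3, B2–B4, B3–B5, B1–B6
Each bag holds 4 vertices, so the decomposition has width 3, which upper-bounds the treewidth. For the lower bound, the 4 vertices {0, 1, 3, 4} are pairwise adjacent, and any tree decomposition puts a clique entirely inside one bag — forcing width ≥ 3. Hence tw(G) = 3 exactly.

3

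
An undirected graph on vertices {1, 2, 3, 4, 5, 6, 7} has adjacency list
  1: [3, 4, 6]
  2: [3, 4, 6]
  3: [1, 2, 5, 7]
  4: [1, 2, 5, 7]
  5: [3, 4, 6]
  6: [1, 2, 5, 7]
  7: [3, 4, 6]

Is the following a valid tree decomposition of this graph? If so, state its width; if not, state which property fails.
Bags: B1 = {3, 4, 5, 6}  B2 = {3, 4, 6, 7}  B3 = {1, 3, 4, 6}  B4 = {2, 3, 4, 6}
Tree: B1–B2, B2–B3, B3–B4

Yes; width 3.

Every vertex of G appears in some bag (union = {1, 2, 3, 4, 5, 6, 7}); every edge is covered by a bag; and for each vertex v the set of bags containing v is connected in the bag tree. The decomposition is therefore valid. The largest bag has 4 vertices, so the width is 3.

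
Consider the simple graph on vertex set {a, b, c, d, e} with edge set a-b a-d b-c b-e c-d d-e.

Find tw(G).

A width-2 tree decomposition is:
Bags: B1 = {b, d, e}  B2 = {b, c, d}  B3 = {a, b, d}
Tree: B1–B2, B2–B3
Every bag has size at most 3, so the width is 3 − 1 = 2 and tw(G) ≤ 2. For the lower bound, G contains the cycle d–e–b–c–d, so G is not a forest; only forests have treewidth ≤ 1, hence tw(G) ≥ 2. Combining the bounds, tw(G) = 2.

2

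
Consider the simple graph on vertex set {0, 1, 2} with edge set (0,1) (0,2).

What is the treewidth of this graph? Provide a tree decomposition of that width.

Treewidth 1.
One such decomposition:
Bags: B1 = {0, 2}  B2 = {0, 1}
Tree: B1–B2

Every bag has size at most 2, so the width is 2 − 1 = 1 and tw(G) ≤ 1. G has an edge, so its treewidth is at least 1. Combining the bounds, tw(G) = 1.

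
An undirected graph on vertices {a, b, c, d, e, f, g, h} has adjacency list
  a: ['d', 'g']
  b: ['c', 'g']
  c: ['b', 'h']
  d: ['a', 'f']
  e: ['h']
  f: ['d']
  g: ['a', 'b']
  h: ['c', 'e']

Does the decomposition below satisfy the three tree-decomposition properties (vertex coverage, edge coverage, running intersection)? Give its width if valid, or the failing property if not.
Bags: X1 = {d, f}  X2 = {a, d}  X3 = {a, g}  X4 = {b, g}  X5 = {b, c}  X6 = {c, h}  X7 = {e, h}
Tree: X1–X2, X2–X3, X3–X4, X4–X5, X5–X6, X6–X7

Yes; width 1.

Checking the three conditions: (i) the bags cover all of {a, b, c, d, e, f, g, h}; (ii) for each edge, some bag contains both endpoints; (iii) the bags containing any fixed vertex form a subtree. All hold, so the decomposition is valid with width 2 − 1 = 1.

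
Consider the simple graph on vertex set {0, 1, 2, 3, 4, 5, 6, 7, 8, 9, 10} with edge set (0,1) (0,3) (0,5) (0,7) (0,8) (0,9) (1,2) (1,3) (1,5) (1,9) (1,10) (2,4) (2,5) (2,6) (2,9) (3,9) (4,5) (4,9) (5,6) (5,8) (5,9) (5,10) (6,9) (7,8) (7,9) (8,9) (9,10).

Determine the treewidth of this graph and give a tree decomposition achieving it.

Treewidth 3.
One optimal decomposition is:
Bags: B1 = {2, 4, 5, 9}  B2 = {1, 2, 5, 9}  B3 = {1, 5, 9, 10}  B4 = {0, 1, 5, 9}  B5 = {0, 5, 8, 9}  B6 = {0, 1, 3, 9}  B7 = {2, 5, 6, 9}  B8 = {0, 7, 8, 9}
Tree: B1–B2, B2–B3, B2–B4, B4–B5, B4–B6, B2–B7, B5–B8

Each bag holds 4 vertices, so the decomposition has width 3, which upper-bounds the treewidth. Conversely, {0, 1, 3, 9} is a clique of size 4, and the vertices of any clique must share a bag in every tree decomposition; so some bag has ≥ 4 vertices and tw(G) ≥ 3. The upper and lower bounds meet at 3, so that is the treewidth.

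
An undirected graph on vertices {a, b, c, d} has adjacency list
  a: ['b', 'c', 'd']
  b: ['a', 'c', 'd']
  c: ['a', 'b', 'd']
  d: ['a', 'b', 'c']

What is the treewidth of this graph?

A width-3 tree decomposition is:
Bags: B1 = {a, b, c, d}
Tree: (single bag)
A single bag containing all 4 vertices is trivially a valid decomposition of width 3. For the lower bound, the 4 vertices {a, b, c, d} are pairwise adjacent, and any tree decomposition puts a clique entirely inside one bag — forcing width ≥ 3. Combining the bounds, tw(G) = 3.

3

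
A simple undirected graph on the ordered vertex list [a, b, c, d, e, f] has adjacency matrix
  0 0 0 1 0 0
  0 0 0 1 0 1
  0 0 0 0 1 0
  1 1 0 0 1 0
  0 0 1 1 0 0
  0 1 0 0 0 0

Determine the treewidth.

A width-1 tree decomposition is:
Bags: B1 = {c, e}  B2 = {d, e}  B3 = {b, d}  B4 = {a, d}  B5 = {b, f}
Tree: B1–B2, B2–B3, B2–B4, B3–B5
The largest bag has 2 vertices, giving width 1; this decomposition certifies tw(G) ≤ 1. G has an edge, so its treewidth is at least 1. Combining the bounds, tw(G) = 1.

1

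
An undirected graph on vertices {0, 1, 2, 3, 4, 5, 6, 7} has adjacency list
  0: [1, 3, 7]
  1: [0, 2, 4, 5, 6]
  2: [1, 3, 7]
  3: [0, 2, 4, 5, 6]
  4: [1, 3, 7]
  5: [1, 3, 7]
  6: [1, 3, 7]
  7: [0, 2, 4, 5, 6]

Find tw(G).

A width-3 tree decomposition is:
Bags: B1 = {1, 3, 6, 7}  B2 = {1, 2, 3, 7}  B3 = {1, 3, 5, 7}  B4 = {1, 3, 4, 7}  B5 = {0, 1, 3, 7}
Tree: B1–B2, B2–B3, B3–B4, B4–B5
The largest bag has 4 vertices, giving width 3; this decomposition certifies tw(G) ≤ 3. For the lower bound: the 4 vertex sets {3,6}, {2,7}, {1}, {5} are disjoint, each induces a connected subgraph, and every pair is joined by at least one edge of G. Contracting each set to a single vertex therefore yields K_{4} as a minor, and since treewidth is minor-monotone, tw(G) ≥ tw(K_{4}) = 3. The upper and lower bounds meet at 3, so that is the treewidth.

3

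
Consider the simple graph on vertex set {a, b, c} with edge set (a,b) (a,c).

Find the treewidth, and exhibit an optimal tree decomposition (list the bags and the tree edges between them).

Treewidth 1.
One such decomposition:
Bags: B1 = {a, c}  B2 = {a, b}
Tree: B1–B2

Every bag has size at most 2, so the width is 2 − 1 = 1 and tw(G) ≤ 1. Any graph with an edge has treewidth ≥ 1, and G has the edge c–a. Hence tw(G) = 1 exactly.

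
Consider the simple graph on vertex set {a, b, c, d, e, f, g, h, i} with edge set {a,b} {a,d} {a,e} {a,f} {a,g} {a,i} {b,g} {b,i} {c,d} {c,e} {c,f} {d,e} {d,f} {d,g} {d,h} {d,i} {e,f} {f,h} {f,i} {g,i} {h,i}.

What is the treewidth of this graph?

3

A width-3 tree decomposition is:
Bags: B1 = {a, d, g, i}  B2 = {a, d, f, i}  B3 = {a, d, e, f}  B4 = {d, f, h, i}  B5 = {c, d, e, f}  B6 = {a, b, g, i}
Tree: B1–B2, B2–B3, B2–B4, B3–B5, B1–B6
Every bag has size at most 4, so the width is 4 − 1 = 3 and tw(G) ≤ 3. On the other hand G contains the 4-clique {a, d, g, i}. A clique must lie in a single bag of any decomposition, so no decomposition can have width below 3. Combining the bounds, tw(G) = 3.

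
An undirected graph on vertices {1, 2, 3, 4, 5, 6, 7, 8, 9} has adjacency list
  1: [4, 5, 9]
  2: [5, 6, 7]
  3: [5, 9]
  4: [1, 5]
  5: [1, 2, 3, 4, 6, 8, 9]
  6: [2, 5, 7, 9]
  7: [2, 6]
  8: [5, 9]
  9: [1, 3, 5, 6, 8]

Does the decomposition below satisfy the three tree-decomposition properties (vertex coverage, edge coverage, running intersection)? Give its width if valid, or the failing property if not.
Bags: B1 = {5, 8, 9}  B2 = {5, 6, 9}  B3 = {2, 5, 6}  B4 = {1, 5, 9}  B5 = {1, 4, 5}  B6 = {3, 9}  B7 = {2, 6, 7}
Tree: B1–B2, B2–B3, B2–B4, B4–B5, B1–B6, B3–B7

No — edge (5,3) lies in no bag.

A tree decomposition must satisfy three properties: every vertex lies in some bag; for every edge, both endpoints lie together in some bag; and for every vertex, the bags containing it form a connected subtree. Here edge (5,3) lies in no bag, so the decomposition is invalid.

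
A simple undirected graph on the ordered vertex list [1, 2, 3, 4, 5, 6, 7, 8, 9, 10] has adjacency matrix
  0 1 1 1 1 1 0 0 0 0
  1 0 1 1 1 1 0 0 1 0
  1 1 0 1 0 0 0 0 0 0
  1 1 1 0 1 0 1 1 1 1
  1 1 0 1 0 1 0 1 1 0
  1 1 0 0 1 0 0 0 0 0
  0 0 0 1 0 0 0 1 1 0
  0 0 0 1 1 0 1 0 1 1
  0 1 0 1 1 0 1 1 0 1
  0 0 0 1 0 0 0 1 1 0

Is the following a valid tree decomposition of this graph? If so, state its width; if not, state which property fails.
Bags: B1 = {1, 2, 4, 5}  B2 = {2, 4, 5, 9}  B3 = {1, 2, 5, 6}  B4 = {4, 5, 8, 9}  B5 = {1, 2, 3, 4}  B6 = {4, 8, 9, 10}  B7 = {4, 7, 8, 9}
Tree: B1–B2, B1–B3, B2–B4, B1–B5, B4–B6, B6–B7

Vertex coverage: the bags together contain {1, 2, 3, 4, 5, 6, 7, 8, 9, 10}, the full vertex set. Edge coverage: each edge of G has both endpoints in at least one bag. Running intersection: for every vertex, the bags containing it form a connected subtree. All three properties hold, so this is a valid tree decomposition of width max|bag| − 1 = 3, and hence tw(G) ≤ 3.

Yes; width 3.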